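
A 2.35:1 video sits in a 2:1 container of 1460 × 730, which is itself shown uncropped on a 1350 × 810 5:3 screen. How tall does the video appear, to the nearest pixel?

Inside the 1460×730 canvas the video is width-limited at 1460.00 × 621.28.
The 2:1 canvas is width-limited in 1350×810, giving 1350.00 × 675.00; scale factor 0.9247.
Applying the same ×0.9247: 621.28 → 574.47.

574 px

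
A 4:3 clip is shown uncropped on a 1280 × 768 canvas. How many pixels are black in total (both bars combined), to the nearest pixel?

196608 pixels

4:3 (1.333) < 5:3 (1.667), so the clip fills the height.
The clip is 768 × 4/3 ≈ 1024.0000 px wide.
1280 − 1024.0000 = 256.0000 px of bars.
Across the 768-px span: 256.0000 × 768 ≈ 196608 px.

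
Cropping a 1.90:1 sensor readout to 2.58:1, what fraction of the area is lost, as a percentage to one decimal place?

26.4%

The width stays; only height is cut (since 2.58:1 is wider than 1.90:1).
(1.900)/(2.580) ≈ 0.736 of the area survives, leaving 26.36% discarded.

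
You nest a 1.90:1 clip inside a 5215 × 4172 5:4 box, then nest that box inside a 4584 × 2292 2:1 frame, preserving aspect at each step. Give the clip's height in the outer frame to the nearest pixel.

1.90:1 in 5215×4172: fills the width, so the clip is 5215.00 × 2744.74.
5:4 in 4584×2292: fills the height, so the intermediate becomes 2865.00 × 2292.00 — a scale of ×0.5494.
So the clip's height is 2744.74 × 0.5494 ≈ 1507.89.

1508 px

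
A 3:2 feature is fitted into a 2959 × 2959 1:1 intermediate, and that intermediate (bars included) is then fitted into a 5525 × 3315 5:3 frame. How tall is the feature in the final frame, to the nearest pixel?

Inside the 2959×2959 canvas the feature is width-limited at 2959.00 × 1972.67.
The 1:1 canvas is height-limited in 5525×3315, giving 3315.00 × 3315.00; scale factor 1.1203.
Applying the same ×1.1203: 1972.67 → 2210.00.

2210 px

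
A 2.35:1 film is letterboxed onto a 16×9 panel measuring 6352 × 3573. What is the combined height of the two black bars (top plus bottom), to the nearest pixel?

Since 2.350 > 1.778, the film is width-limited.
The film is 6352 / 2.350 ≈ 2702.98 px tall.
Leftover height: 3573 − 2702.98 = 870.02 px.

870 px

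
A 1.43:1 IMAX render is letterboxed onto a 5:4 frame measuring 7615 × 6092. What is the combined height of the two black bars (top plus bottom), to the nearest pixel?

767 px

1.43:1 IMAX is wider than 5:4, so it spans the full width.
That makes the image 5325.17 px tall (7615 / 1.430).
Leftover height: 6092 − 5325.17 = 766.83 px.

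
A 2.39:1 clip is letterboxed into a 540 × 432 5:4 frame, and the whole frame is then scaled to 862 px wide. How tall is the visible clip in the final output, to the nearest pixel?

Fitted into 540×432, the clip spans the width; its height is 540 / 2.390 ≈ 225.94 px.
Resizing to 862 px wide multiplies everything by 1.5963: 225.94 → 360.67 px.

361 px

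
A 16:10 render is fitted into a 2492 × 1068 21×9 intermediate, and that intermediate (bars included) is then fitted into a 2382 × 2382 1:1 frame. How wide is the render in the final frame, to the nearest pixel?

1633 px

16:10 in 2492×1068: fills the height, so the render is 1708.80 × 1068.00.
21×9 in 2382×2382: fills the width, so the intermediate becomes 2382.00 × 1020.86 — a scale of ×0.9559.
The render scales with it: width 1708.80 × 0.9559 ≈ 1633.37.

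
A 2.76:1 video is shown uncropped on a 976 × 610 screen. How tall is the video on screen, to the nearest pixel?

Since 2.760 > 1.600, the video is width-limited.
Content height = 976 / 2.760 ≈ 353.62 px.

354 px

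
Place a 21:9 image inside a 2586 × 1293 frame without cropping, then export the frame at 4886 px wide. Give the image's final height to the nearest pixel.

At 2586×1293 the image is width-limited, so height = 2586 × 9/21 ≈ 1108.29 px.
Scaling 2586 → 4886 is ×1.8894, so the height becomes 1108.29 × 1.8894 ≈ 2094.00 px.

2094 px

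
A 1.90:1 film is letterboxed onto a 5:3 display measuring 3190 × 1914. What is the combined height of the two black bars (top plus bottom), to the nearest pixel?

235 px

1.90:1 (1.900) > 5:3 (1.667), so the film fills the width.
That makes the image 1678.95 px tall (3190 / 1.900).
Leftover height: 1914 − 1678.95 = 235.05 px.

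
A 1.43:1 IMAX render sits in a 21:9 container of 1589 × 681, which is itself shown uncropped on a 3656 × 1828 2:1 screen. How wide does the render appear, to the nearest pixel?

Inside the 1589×681 canvas the render is height-limited at 973.83 × 681.00.
21:9 in 3656×1828: fills the width, so the intermediate becomes 3656.00 × 1566.86 — a scale of ×2.3008.
So the render's width is 973.83 × 2.3008 ≈ 2240.61.

2241 px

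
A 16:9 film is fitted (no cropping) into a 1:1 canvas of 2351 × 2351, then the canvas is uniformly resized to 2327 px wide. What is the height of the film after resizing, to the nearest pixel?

In the 2351×2351 frame the film fills the width: height = 2351 × 9/16 ≈ 1322.44 px.
The frame scales by 2327/2351 = 0.9898; 1322.44 × 0.9898 ≈ 1308.94 px.

1309 px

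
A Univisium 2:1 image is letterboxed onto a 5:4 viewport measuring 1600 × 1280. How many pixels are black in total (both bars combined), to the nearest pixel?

768000 pixels

Univisium 2:1 (2.000) > 5:4 (1.250), so the image fills the width.
Content height = 1600 × 1/2 ≈ 800.0000 px.
Leftover height: 1280 − 800.0000 = 480.0000 px.
Across the 1600-px span: 480.0000 × 1600 ≈ 768000 px.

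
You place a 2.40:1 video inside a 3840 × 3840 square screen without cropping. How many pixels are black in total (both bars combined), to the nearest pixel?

8601600 pixels

2.40:1 is wider than square, so it spans the full width.
That makes the image 1600.0000 px tall (3840 / 2.400).
3840 − 1600.0000 = 2240.0000 px of bars.
Across the 3840-px span: 2240.0000 × 3840 ≈ 8601600 px.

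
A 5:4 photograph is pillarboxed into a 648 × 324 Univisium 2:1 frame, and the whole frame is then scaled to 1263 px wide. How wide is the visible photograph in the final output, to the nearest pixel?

789 px

Fitted into 648×324, the photograph spans the height; its width is 324 × 5/4 ≈ 405.00 px.
Resizing to 1263 px wide multiplies everything by 1.9491: 405.00 → 789.38 px.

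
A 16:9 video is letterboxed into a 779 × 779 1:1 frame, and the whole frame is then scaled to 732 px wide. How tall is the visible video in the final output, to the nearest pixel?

412 px

In the 779×779 frame the video fills the width: height = 779 × 9/16 ≈ 438.19 px.
Scaling 779 → 732 is ×0.9397, so the height becomes 438.19 × 0.9397 ≈ 411.75 px.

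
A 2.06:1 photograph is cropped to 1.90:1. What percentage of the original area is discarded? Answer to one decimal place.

7.8%

The height stays; only width is cut (since 1.90:1 is narrower than 2.06:1).
(1.900)/(2.060) ≈ 0.922 of the area survives, leaving 7.77% discarded.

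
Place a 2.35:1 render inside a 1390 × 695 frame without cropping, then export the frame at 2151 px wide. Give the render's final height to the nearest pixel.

In the 1390×695 frame the render fills the width: height = 1390 / 2.350 ≈ 591.49 px.
Scaling 1390 → 2151 is ×1.5475, so the height becomes 591.49 × 1.5475 ≈ 915.32 px.

915 px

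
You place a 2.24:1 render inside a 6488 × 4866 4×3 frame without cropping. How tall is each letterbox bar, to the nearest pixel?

2.24:1 (2.240) > 4×3 (1.333), so the render fills the width.
That makes the image 2896.43 px tall (6488 / 2.240).
Black = 4866 − 2896.43 = 1969.57 px, or 984.79 per bar.

985 px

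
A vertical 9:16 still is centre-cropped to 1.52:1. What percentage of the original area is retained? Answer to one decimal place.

37.0%

Going from vertical 9:16 to 1.52:1 means cutting height while keeping width.
Fraction kept = (0.562)/(1.520) ≈ 37.01%.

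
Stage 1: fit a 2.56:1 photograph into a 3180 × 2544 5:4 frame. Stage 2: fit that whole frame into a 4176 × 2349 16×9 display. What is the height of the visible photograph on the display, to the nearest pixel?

1147 px

Inside the 3180×2544 canvas the photograph is width-limited at 3180.00 × 1242.19.
Second fit — the 5:4 canvas into 4176×2349 spans the height: 2936.25 × 2349.00 (×0.9233 from 3180×2544).
The photograph scales with it: height 1242.19 × 0.9233 ≈ 1146.97.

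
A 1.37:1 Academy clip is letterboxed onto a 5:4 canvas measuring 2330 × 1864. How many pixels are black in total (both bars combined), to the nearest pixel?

Since 1.370 > 1.250, the clip is width-limited.
That makes the image 1700.7299 px tall (2330 / 1.370).
1864 − 1700.7299 = 163.2701 px of bars.
Bar area = 163.2701 × 2330 ≈ 380419 px.

380419 pixels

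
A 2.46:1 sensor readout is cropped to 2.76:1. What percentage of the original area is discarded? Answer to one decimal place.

2.76:1 is wider than 2.46:1, so the crop keeps the full width and trims the height.
Fraction kept = (2.460)/(2.760) ≈ 89.13%, so 10.87% is lost.

10.9%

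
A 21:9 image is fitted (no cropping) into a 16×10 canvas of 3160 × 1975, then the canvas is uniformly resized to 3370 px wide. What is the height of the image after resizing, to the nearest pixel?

1444 px

Fitted into 3160×1975, the image spans the width; its height is 3160 × 9/21 ≈ 1354.29 px.
The frame scales by 3370/3160 = 1.0665; 1354.29 × 1.0665 ≈ 1444.29 px.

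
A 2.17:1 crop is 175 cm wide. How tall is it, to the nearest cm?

81 cm

At 2.17:1, 175 / 2.170 ≈ 80.65.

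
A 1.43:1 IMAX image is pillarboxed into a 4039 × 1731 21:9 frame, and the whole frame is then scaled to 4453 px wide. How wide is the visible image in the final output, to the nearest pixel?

At 4039×1731 the image is height-limited, so width = 1731 × 1.430 ≈ 2475.33 px.
The frame scales by 4453/4039 = 1.1025; 2475.33 × 1.1025 ≈ 2729.05 px.

2729 px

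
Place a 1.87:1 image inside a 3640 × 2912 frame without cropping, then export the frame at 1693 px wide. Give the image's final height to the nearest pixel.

Fitted into 3640×2912, the image spans the width; its height is 3640 / 1.870 ≈ 1946.52 px.
The frame scales by 1693/3640 = 0.4651; 1946.52 × 0.4651 ≈ 905.35 px.

905 px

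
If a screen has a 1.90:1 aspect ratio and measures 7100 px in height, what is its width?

13490 px

7100 × 1.900 = 13490.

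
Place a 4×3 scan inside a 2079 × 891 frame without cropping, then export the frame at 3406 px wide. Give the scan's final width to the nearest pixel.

At 2079×891 the scan is height-limited, so width = 891 × 4/3 ≈ 1188.00 px.
The frame scales by 3406/2079 = 1.6383; 1188.00 × 1.6383 ≈ 1946.29 px.

1946 px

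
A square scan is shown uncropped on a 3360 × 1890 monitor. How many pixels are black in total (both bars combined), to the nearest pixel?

2778300 pixels

square (1.000) < 16:9 (1.778), so the scan fills the height.
That makes the image 1890.0000 px wide (1890 × 1/1).
3360 − 1890.0000 = 1470.0000 px of bars.
Bar area = 1470.0000 × 1890 ≈ 2778300 px.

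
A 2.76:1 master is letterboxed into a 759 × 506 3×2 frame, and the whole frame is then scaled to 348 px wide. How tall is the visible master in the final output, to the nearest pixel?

126 px

In the 759×506 frame the master fills the width: height = 759 / 2.760 ≈ 275.00 px.
The frame scales by 348/759 = 0.4585; 275.00 × 0.4585 ≈ 126.09 px.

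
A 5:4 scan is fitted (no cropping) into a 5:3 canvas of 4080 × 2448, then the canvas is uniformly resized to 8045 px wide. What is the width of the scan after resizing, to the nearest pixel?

In the 4080×2448 frame the scan fills the height: width = 2448 × 5/4 ≈ 3060.00 px.
Resizing to 8045 px wide multiplies everything by 1.9718: 3060.00 → 6033.75 px.

6034 px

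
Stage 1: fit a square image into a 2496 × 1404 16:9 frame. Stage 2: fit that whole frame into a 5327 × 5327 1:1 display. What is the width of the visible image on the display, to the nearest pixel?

Inside the 2496×1404 canvas the image is height-limited at 1404.00 × 1404.00.
Second fit — the 16:9 canvas into 5327×5327 spans the width: 5327.00 × 2996.44 (×2.1342 from 2496×1404).
Applying the same ×2.1342: 1404.00 → 2996.44.

2996 px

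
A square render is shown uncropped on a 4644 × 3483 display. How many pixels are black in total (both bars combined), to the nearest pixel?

4043763 pixels

Since 1.000 < 1.333, the render is height-limited.
That makes the image 3483.0000 px wide (3483 × 1/1).
Leftover width: 4644 − 3483.0000 = 1161.0000 px.
Bar area = 1161.0000 × 3483 ≈ 4043763 px.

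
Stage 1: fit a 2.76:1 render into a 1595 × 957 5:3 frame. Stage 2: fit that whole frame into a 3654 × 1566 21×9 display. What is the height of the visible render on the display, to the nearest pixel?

Inside the 1595×957 canvas the render is width-limited at 1595.00 × 577.90.
The 5:3 canvas is height-limited in 3654×1566, giving 2610.00 × 1566.00; scale factor 1.6364.
The render scales with it: height 577.90 × 1.6364 ≈ 945.65.

946 px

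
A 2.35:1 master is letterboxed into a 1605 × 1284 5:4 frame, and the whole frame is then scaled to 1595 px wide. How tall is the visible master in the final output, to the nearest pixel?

679 px

At 1605×1284 the master is width-limited, so height = 1605 / 2.350 ≈ 682.98 px.
Resizing to 1595 px wide multiplies everything by 0.9938: 682.98 → 678.72 px.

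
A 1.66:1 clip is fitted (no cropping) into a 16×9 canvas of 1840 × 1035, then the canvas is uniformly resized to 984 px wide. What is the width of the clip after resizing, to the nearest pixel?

At 1840×1035 the clip is height-limited, so width = 1035 × 1.660 ≈ 1718.10 px.
Resizing to 984 px wide multiplies everything by 0.5348: 1718.10 → 918.81 px.

919 px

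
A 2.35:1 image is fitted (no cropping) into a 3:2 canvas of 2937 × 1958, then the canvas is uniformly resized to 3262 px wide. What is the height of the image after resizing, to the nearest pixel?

1388 px

In the 2937×1958 frame the image fills the width: height = 2937 / 2.350 ≈ 1249.79 px.
Scaling 2937 → 3262 is ×1.1107, so the height becomes 1249.79 × 1.1107 ≈ 1388.09 px.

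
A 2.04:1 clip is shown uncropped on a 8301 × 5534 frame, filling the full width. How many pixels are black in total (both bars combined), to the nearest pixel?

12159988 pixels

The clip is 8301 / 2.040 ≈ 4069.1176 px tall.
5534 − 4069.1176 = 1464.8824 px of bars.
Across the 8301-px span: 1464.8824 × 8301 ≈ 12159988 px.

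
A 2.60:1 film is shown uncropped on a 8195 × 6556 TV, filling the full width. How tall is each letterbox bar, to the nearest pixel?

1702 px

The film is 8195 / 2.600 ≈ 3151.92 px tall.
6556 − 3151.92 = 3404.08 px of bars (1702.04 each).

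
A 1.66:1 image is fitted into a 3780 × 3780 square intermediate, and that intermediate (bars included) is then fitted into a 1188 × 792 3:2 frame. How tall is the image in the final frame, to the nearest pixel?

477 px

Inside the 3780×3780 canvas the image is width-limited at 3780.00 × 2277.11.
Second fit — the square canvas into 1188×792 spans the height: 792.00 × 792.00 (×0.2095 from 3780×3780).
Applying the same ×0.2095: 2277.11 → 477.11.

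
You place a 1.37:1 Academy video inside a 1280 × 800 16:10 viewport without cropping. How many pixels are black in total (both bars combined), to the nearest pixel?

147200 pixels

1.37:1 Academy is narrower than 16:10, so it spans the full height.
That makes the image 1096.0000 px wide (800 × 1.370).
Leftover width: 1280 − 1096.0000 = 184.0000 px.
That's 184.0000 × 800 ≈ 147200 black pixels.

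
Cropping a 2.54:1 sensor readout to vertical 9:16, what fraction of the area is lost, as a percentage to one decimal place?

Going from 2.54:1 to vertical 9:16 means cutting width while keeping height.
(0.562)/(2.540) ≈ 0.221 of the area survives, leaving 77.85% discarded.

77.9%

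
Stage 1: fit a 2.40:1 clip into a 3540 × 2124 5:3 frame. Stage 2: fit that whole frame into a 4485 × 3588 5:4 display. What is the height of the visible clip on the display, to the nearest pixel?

1869 px

First fit — 2.40:1 into 3540×2124 spans the width: 3540.00 × 1475.00.
5:3 in 4485×3588: fills the width, so the intermediate becomes 4485.00 × 2691.00 — a scale of ×1.2669.
Applying the same ×1.2669: 1475.00 → 1868.75.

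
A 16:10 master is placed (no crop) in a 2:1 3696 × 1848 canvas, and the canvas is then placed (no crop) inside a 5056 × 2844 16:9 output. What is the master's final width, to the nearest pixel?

4045 px

First fit — 16:10 into 3696×1848 spans the height: 2956.80 × 1848.00.
Second fit — the 2:1 canvas into 5056×2844 spans the width: 5056.00 × 2528.00 (×1.3680 from 3696×1848).
So the master's width is 2956.80 × 1.3680 ≈ 4044.80.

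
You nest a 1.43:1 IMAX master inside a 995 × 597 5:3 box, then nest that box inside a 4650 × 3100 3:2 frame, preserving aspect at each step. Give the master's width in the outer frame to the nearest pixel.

3990 px

First fit — 1.43:1 IMAX into 995×597 spans the height: 853.71 × 597.00.
5:3 in 4650×3100: fills the width, so the intermediate becomes 4650.00 × 2790.00 — a scale of ×4.6734.
So the master's width is 853.71 × 4.6734 ≈ 3989.70.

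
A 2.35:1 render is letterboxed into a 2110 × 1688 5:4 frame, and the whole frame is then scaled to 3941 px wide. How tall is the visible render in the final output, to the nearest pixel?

In the 2110×1688 frame the render fills the width: height = 2110 / 2.350 ≈ 897.87 px.
The frame scales by 3941/2110 = 1.8678; 897.87 × 1.8678 ≈ 1677.02 px.

1677 px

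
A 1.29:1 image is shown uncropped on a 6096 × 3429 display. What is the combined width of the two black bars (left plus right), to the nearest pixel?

1673 px

Since 1.290 < 1.778, the image is height-limited.
Content width = 3429 × 1.290 ≈ 4423.41 px.
Leftover width: 6096 − 4423.41 = 1672.59 px.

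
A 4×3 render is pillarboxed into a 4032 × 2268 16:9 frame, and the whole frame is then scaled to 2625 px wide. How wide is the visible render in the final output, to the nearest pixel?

1969 px

In the 4032×2268 frame the render fills the height: width = 2268 × 4/3 ≈ 3024.00 px.
Resizing to 2625 px wide multiplies everything by 0.6510: 3024.00 → 1968.75 px.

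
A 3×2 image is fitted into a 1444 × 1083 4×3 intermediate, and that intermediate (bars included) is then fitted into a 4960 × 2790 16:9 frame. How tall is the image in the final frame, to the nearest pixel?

3×2 in 1444×1083: fills the width, so the image is 1444.00 × 962.67.
4×3 in 4960×2790: fills the height, so the intermediate becomes 3720.00 × 2790.00 — a scale of ×2.5762.
The image scales with it: height 962.67 × 2.5762 ≈ 2480.00.

2480 px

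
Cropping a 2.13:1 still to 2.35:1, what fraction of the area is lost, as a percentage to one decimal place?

The width stays; only height is cut (since 2.35:1 is wider than 2.13:1).
(2.130)/(2.350) ≈ 0.906 of the area survives, leaving 9.36% discarded.

9.4%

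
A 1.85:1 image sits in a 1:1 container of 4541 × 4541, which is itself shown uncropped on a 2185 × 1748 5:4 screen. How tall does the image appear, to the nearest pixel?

First fit — 1.85:1 into 4541×4541 spans the width: 4541.00 × 2454.59.
Second fit — the 1:1 canvas into 2185×1748 spans the height: 1748.00 × 1748.00 (×0.3849 from 4541×4541).
So the image's height is 2454.59 × 0.3849 ≈ 944.86.

945 px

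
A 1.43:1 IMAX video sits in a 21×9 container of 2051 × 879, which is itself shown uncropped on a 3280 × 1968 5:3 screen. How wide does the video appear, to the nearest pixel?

First fit — 1.43:1 IMAX into 2051×879 spans the height: 1256.97 × 879.00.
Second fit — the 21×9 canvas into 3280×1968 spans the width: 3280.00 × 1405.71 (×1.5992 from 2051×879).
So the video's width is 1256.97 × 1.5992 ≈ 2010.17.

2010 px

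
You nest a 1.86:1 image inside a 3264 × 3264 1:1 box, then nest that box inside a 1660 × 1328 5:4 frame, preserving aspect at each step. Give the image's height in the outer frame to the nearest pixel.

Inside the 3264×3264 canvas the image is width-limited at 3264.00 × 1754.84.
The 1:1 canvas is height-limited in 1660×1328, giving 1328.00 × 1328.00; scale factor 0.4069.
Applying the same ×0.4069: 1754.84 → 713.98.

714 px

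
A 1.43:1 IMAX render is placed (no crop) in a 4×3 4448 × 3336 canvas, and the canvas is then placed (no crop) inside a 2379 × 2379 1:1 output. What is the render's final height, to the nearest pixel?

Inside the 4448×3336 canvas the render is width-limited at 4448.00 × 3110.49.
4×3 in 2379×2379: fills the width, so the intermediate becomes 2379.00 × 1784.25 — a scale of ×0.5348.
Applying the same ×0.5348: 3110.49 → 1663.64.

1664 px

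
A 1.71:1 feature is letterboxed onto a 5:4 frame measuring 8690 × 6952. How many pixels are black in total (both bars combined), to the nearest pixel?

1.71:1 (1.710) > 5:4 (1.250), so the feature fills the width.
That makes the image 5081.8713 px tall (8690 / 1.710).
Black = 6952 − 5081.8713 = 1870.1287 px.
That's 1870.1287 × 8690 ≈ 16251418 black pixels.

16251418 pixels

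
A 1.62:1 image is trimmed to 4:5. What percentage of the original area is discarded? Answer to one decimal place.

Going from 1.62:1 to 4:5 means cutting width while keeping height.
Fraction kept = (0.800)/(1.620) ≈ 49.38%, so 50.62% is lost.

50.6%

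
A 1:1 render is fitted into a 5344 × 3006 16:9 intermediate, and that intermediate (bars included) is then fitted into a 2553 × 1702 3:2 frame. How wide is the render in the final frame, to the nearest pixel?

First fit — 1:1 into 5344×3006 spans the height: 3006.00 × 3006.00.
16:9 in 2553×1702: fills the width, so the intermediate becomes 2553.00 × 1436.06 — a scale of ×0.4777.
The render scales with it: width 3006.00 × 0.4777 ≈ 1436.06.

1436 px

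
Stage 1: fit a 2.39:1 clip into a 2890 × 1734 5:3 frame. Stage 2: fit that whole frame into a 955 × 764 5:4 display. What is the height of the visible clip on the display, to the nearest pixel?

Inside the 2890×1734 canvas the clip is width-limited at 2890.00 × 1209.21.
The 5:3 canvas is width-limited in 955×764, giving 955.00 × 573.00; scale factor 0.3304.
The clip scales with it: height 1209.21 × 0.3304 ≈ 399.58.

400 px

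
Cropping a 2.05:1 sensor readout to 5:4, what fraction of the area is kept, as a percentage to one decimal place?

61.0%

The height stays; only width is cut (since 5:4 is narrower than 2.05:1).
Fraction kept = (1.250)/(2.050) ≈ 60.98%.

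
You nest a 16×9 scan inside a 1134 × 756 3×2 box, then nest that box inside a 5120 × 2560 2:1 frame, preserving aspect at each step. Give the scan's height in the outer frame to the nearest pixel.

Inside the 1134×756 canvas the scan is width-limited at 1134.00 × 637.88.
3×2 in 5120×2560: fills the height, so the intermediate becomes 3840.00 × 2560.00 — a scale of ×3.3862.
Applying the same ×3.3862: 637.88 → 2160.00.

2160 px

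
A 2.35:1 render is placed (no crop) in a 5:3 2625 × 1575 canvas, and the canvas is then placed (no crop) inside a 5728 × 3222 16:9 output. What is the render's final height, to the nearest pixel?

Inside the 2625×1575 canvas the render is width-limited at 2625.00 × 1117.02.
The 5:3 canvas is height-limited in 5728×3222, giving 5370.00 × 3222.00; scale factor 2.0457.
Applying the same ×2.0457: 1117.02 → 2285.11.

2285 px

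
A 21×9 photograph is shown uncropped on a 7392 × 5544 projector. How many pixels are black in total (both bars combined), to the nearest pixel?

21×9 is wider than 4×3, so it spans the full width.
Content height = 7392 × 9/21 ≈ 3168.0000 px.
Leftover height: 5544 − 3168.0000 = 2376.0000 px.
Across the 7392-px span: 2376.0000 × 7392 ≈ 17563392 px.

17563392 pixels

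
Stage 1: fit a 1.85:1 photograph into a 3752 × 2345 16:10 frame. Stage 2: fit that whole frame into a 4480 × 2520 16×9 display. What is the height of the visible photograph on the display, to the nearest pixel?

Inside the 3752×2345 canvas the photograph is width-limited at 3752.00 × 2028.11.
Second fit — the 16:10 canvas into 4480×2520 spans the height: 4032.00 × 2520.00 (×1.0746 from 3752×2345).
The photograph scales with it: height 2028.11 × 1.0746 ≈ 2179.46.

2179 px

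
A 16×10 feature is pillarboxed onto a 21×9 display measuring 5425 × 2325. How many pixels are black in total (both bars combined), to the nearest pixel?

16×10 is narrower than 21×9, so it spans the full height.
The feature is 2325 × 16/10 ≈ 3720.0000 px wide.
5425 − 3720.0000 = 1705.0000 px of bars.
Bar area = 1705.0000 × 2325 ≈ 3964125 px.

3964125 pixels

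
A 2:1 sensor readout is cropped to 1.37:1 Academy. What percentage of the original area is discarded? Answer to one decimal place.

31.5%

The height stays; only width is cut (since 1.37:1 Academy is narrower than 2:1).
(1.370)/(2.000) ≈ 0.685 of the area survives, leaving 31.50% discarded.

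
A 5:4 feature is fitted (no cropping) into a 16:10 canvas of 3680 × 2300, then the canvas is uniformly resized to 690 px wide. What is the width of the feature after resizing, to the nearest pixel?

539 px

At 3680×2300 the feature is height-limited, so width = 2300 × 5/4 ≈ 2875.00 px.
The frame scales by 690/3680 = 0.1875; 2875.00 × 0.1875 ≈ 539.06 px.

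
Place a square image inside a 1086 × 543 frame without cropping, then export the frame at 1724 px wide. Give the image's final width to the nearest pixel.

In the 1086×543 frame the image fills the height: width = 543 × 1/1 ≈ 543.00 px.
The frame scales by 1724/1086 = 1.5875; 543.00 × 1.5875 ≈ 862.00 px.

862 px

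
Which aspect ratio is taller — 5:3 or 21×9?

5:3

5:3 = 1.667 and 21×9 = 2.333; 2.333 > 1.667. The smaller width-to-height ratio is the taller frame.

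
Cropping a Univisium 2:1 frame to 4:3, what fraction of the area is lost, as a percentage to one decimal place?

Going from Univisium 2:1 to 4:3 means cutting width while keeping height.
(1.333)/(2.000) ≈ 0.667 of the area survives, leaving 33.33% discarded.

33.3%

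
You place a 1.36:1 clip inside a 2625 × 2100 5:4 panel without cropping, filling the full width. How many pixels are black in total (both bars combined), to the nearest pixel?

445864 pixels

That makes the image 1930.1471 px tall (2625 / 1.360).
Leftover height: 2100 − 1930.1471 = 169.8529 px.
Across the 2625-px span: 169.8529 × 2625 ≈ 445864 px.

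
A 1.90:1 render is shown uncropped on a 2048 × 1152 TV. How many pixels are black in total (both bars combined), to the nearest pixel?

151768 pixels

Since 1.900 > 1.778, the render is width-limited.
The render is 2048 / 1.900 ≈ 1077.8947 px tall.
Leftover height: 1152 − 1077.8947 = 74.1053 px.
That's 74.1053 × 2048 ≈ 151768 black pixels.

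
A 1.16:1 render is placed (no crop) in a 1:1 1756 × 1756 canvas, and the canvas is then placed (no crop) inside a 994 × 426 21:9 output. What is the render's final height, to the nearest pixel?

1.16:1 in 1756×1756: fills the width, so the render is 1756.00 × 1513.79.
The 1:1 canvas is height-limited in 994×426, giving 426.00 × 426.00; scale factor 0.2426.
The render scales with it: height 1513.79 × 0.2426 ≈ 367.24.

367 px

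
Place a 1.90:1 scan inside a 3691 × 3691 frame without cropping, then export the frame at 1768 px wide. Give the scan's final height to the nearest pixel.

In the 3691×3691 frame the scan fills the width: height = 3691 / 1.900 ≈ 1942.63 px.
The frame scales by 1768/3691 = 0.4790; 1942.63 × 0.4790 ≈ 930.53 px.

931 px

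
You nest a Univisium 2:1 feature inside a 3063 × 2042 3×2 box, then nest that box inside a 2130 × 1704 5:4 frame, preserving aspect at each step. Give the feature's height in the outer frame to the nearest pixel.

Inside the 3063×2042 canvas the feature is width-limited at 3063.00 × 1531.50.
3×2 in 2130×1704: fills the width, so the intermediate becomes 2130.00 × 1420.00 — a scale of ×0.6954.
The feature scales with it: height 1531.50 × 0.6954 ≈ 1065.00.

1065 px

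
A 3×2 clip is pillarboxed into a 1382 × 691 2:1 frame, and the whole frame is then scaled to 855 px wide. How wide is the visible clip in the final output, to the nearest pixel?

641 px

At 1382×691 the clip is height-limited, so width = 691 × 3/2 ≈ 1036.50 px.
The frame scales by 855/1382 = 0.6187; 1036.50 × 0.6187 ≈ 641.25 px.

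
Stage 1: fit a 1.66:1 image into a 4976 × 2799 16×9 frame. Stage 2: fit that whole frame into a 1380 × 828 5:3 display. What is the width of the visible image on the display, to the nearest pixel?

First fit — 1.66:1 into 4976×2799 spans the height: 4646.34 × 2799.00.
The 16×9 canvas is width-limited in 1380×828, giving 1380.00 × 776.25; scale factor 0.2773.
So the image's width is 4646.34 × 0.2773 ≈ 1288.58.

1289 px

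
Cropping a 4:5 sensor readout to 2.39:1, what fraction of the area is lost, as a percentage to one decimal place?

66.5%

The width stays; only height is cut (since 2.39:1 is wider than 4:5).
Area ratio = (0.800)/(2.390) = 33.47%; the remaining 66.53% is cropped out.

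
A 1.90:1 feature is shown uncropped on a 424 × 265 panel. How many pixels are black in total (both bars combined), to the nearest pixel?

Since 1.900 > 1.600, the feature is width-limited.
That makes the image 223.1579 px tall (424 / 1.900).
265 − 223.1579 = 41.8421 px of bars.
That's 41.8421 × 424 ≈ 17741 black pixels.

17741 pixels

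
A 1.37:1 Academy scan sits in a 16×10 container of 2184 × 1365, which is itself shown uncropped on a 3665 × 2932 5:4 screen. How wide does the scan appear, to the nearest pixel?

First fit — 1.37:1 Academy into 2184×1365 spans the height: 1870.05 × 1365.00.
Second fit — the 16×10 canvas into 3665×2932 spans the width: 3665.00 × 2290.62 (×1.6781 from 2184×1365).
The scan scales with it: width 1870.05 × 1.6781 ≈ 3138.16.

3138 px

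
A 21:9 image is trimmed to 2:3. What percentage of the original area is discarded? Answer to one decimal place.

The height stays; only width is cut (since 2:3 is narrower than 21:9).
(0.667)/(2.333) ≈ 0.286 of the area survives, leaving 71.43% discarded.

71.4%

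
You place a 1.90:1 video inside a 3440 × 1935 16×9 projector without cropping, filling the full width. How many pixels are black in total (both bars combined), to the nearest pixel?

428189 pixels

Content height = 3440 / 1.900 ≈ 1810.5263 px.
1935 − 1810.5263 = 124.4737 px of bars.
Across the 3440-px span: 124.4737 × 3440 ≈ 428189 px.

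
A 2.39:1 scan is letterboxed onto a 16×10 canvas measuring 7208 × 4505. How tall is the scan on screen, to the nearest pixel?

3016 px

2.39:1 (2.390) > 16×10 (1.600), so the scan fills the width.
The scan is 7208 / 2.390 ≈ 3015.90 px tall.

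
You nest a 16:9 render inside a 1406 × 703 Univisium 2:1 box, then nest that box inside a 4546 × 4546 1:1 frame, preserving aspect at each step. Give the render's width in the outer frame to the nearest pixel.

4041 px

First fit — 16:9 into 1406×703 spans the height: 1249.78 × 703.00.
The Univisium 2:1 canvas is width-limited in 4546×4546, giving 4546.00 × 2273.00; scale factor 3.2333.
Applying the same ×3.2333: 1249.78 → 4040.89.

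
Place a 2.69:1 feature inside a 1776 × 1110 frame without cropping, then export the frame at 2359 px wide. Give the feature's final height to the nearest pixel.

In the 1776×1110 frame the feature fills the width: height = 1776 / 2.690 ≈ 660.22 px.
Scaling 1776 → 2359 is ×1.3283, so the height becomes 660.22 × 1.3283 ≈ 876.95 px.

877 px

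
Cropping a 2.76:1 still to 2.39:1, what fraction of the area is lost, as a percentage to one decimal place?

2.39:1 is narrower than 2.76:1, so the crop keeps the full height and trims the width.
(2.390)/(2.760) ≈ 0.866 of the area survives, leaving 13.41% discarded.

13.4%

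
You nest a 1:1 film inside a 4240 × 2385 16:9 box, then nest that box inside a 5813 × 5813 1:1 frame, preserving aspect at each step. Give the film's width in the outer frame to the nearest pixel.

3270 px

1:1 in 4240×2385: fills the height, so the film is 2385.00 × 2385.00.
16:9 in 5813×5813: fills the width, so the intermediate becomes 5813.00 × 3269.81 — a scale of ×1.3710.
So the film's width is 2385.00 × 1.3710 ≈ 3269.81.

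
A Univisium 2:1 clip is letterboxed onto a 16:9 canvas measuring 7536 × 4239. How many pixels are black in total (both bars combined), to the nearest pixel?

Univisium 2:1 (2.000) > 16:9 (1.778), so the clip fills the width.
Content height = 7536 × 1/2 ≈ 3768.0000 px.
4239 − 3768.0000 = 471.0000 px of bars.
Bar area = 471.0000 × 7536 ≈ 3549456 px.

3549456 pixels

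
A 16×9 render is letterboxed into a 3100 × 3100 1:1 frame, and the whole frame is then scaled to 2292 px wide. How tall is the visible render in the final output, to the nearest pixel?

In the 3100×3100 frame the render fills the width: height = 3100 × 9/16 ≈ 1743.75 px.
The frame scales by 2292/3100 = 0.7394; 1743.75 × 0.7394 ≈ 1289.25 px.

1289 px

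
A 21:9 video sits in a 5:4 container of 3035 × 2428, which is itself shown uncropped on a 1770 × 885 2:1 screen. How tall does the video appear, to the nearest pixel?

474 px

21:9 in 3035×2428: fills the width, so the video is 3035.00 × 1300.71.
5:4 in 1770×885: fills the height, so the intermediate becomes 1106.25 × 885.00 — a scale of ×0.3645.
The video scales with it: height 1300.71 × 0.3645 ≈ 474.11.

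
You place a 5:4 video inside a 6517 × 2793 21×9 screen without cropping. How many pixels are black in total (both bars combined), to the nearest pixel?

5:4 is narrower than 21×9, so it spans the full height.
Content width = 2793 × 5/4 ≈ 3491.2500 px.
Leftover width: 6517 − 3491.2500 = 3025.7500 px.
Across the 2793-px span: 3025.7500 × 2793 ≈ 8450920 px.

8450920 pixels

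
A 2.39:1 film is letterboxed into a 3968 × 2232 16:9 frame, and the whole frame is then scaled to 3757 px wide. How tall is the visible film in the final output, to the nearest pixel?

1572 px

Fitted into 3968×2232, the film spans the width; its height is 3968 / 2.390 ≈ 1660.25 px.
Scaling 3968 → 3757 is ×0.9468, so the height becomes 1660.25 × 0.9468 ≈ 1571.97 px.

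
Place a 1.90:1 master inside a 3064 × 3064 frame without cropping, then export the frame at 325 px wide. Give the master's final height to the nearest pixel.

Fitted into 3064×3064, the master spans the width; its height is 3064 / 1.900 ≈ 1612.63 px.
Scaling 3064 → 325 is ×0.1061, so the height becomes 1612.63 × 0.1061 ≈ 171.05 px.

171 px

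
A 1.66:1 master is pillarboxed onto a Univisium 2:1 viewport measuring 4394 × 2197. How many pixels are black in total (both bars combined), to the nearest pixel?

1641115 pixels

Since 1.660 < 2.000, the master is height-limited.
Content width = 2197 × 1.660 ≈ 3647.0200 px.
4394 − 3647.0200 = 746.9800 px of bars.
That's 746.9800 × 2197 ≈ 1641115 black pixels.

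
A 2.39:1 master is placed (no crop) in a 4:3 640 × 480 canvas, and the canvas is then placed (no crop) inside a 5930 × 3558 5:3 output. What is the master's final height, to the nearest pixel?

1985 px

Inside the 640×480 canvas the master is width-limited at 640.00 × 267.78.
The 4:3 canvas is height-limited in 5930×3558, giving 4744.00 × 3558.00; scale factor 7.4125.
Applying the same ×7.4125: 267.78 → 1984.94.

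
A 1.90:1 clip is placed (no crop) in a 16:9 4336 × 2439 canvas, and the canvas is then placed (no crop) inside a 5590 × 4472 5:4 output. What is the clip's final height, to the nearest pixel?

1.90:1 in 4336×2439: fills the width, so the clip is 4336.00 × 2282.11.
The 16:9 canvas is width-limited in 5590×4472, giving 5590.00 × 3144.38; scale factor 1.2892.
The clip scales with it: height 2282.11 × 1.2892 ≈ 2942.11.

2942 px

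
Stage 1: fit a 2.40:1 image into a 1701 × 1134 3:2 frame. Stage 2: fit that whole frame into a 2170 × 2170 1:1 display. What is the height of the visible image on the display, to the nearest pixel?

2.40:1 in 1701×1134: fills the width, so the image is 1701.00 × 708.75.
Second fit — the 3:2 canvas into 2170×2170 spans the width: 2170.00 × 1446.67 (×1.2757 from 1701×1134).
So the image's height is 708.75 × 1.2757 ≈ 904.17.

904 px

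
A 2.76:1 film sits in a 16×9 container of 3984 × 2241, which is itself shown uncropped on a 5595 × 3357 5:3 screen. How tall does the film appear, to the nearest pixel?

Inside the 3984×2241 canvas the film is width-limited at 3984.00 × 1443.48.
The 16×9 canvas is width-limited in 5595×3357, giving 5595.00 × 3147.19; scale factor 1.4044.
Applying the same ×1.4044: 1443.48 → 2027.17.

2027 px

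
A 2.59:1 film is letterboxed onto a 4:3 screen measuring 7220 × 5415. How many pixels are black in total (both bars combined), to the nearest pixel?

2.59:1 is wider than 4:3, so it spans the full width.
The film is 7220 / 2.590 ≈ 2787.6448 px tall.
5415 − 2787.6448 = 2627.3552 px of bars.
Bar area = 2627.3552 × 7220 ≈ 18969505 px.

18969505 pixels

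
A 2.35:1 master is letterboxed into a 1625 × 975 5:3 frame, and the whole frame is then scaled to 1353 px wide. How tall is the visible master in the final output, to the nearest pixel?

In the 1625×975 frame the master fills the width: height = 1625 / 2.350 ≈ 691.49 px.
Resizing to 1353 px wide multiplies everything by 0.8326: 691.49 → 575.74 px.

576 px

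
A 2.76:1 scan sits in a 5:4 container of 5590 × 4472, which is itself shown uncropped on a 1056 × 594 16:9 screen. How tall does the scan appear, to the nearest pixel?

269 px

First fit — 2.76:1 into 5590×4472 spans the width: 5590.00 × 2025.36.
5:4 in 1056×594: fills the height, so the intermediate becomes 742.50 × 594.00 — a scale of ×0.1328.
So the scan's height is 2025.36 × 0.1328 ≈ 269.02.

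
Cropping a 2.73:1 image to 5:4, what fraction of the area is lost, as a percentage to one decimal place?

54.2%

Going from 2.73:1 to 5:4 means cutting width while keeping height.
(1.250)/(2.730) ≈ 0.458 of the area survives, leaving 54.21% discarded.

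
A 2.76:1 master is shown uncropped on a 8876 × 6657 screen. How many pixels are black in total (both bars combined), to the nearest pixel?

2.76:1 (2.760) > 4×3 (1.333), so the master fills the width.
The master is 8876 / 2.760 ≈ 3215.9420 px tall.
6657 − 3215.9420 = 3441.0580 px of bars.
That's 3441.0580 × 8876 ≈ 30542831 black pixels.

30542831 pixels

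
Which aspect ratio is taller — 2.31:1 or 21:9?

2.31 and 21:9 = 2.333; 2.333 > 2.31. The smaller width-to-height ratio is the taller frame.

2.31:1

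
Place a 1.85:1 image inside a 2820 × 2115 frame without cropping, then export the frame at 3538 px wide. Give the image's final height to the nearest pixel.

At 2820×2115 the image is width-limited, so height = 2820 / 1.850 ≈ 1524.32 px.
Scaling 2820 → 3538 is ×1.2546, so the height becomes 1524.32 × 1.2546 ≈ 1912.43 px.

1912 px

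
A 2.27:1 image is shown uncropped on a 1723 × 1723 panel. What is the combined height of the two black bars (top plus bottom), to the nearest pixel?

2.27:1 is wider than 1:1, so it spans the full width.
The image is 1723 / 2.270 ≈ 759.03 px tall.
Leftover height: 1723 − 759.03 = 963.97 px.

964 px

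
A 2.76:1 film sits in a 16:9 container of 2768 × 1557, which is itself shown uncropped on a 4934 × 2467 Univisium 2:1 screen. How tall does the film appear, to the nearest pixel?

Inside the 2768×1557 canvas the film is width-limited at 2768.00 × 1002.90.
The 16:9 canvas is height-limited in 4934×2467, giving 4385.78 × 2467.00; scale factor 1.5845.
The film scales with it: height 1002.90 × 1.5845 ≈ 1589.05.

1589 px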